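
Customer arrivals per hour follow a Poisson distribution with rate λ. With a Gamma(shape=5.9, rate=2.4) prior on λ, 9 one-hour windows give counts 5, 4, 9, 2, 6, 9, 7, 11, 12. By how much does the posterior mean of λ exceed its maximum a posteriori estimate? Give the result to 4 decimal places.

Σ counts = 65. Posterior: Gamma(shape = 5.9+65 = 70.9, rate = 2.4+9 = 11.4).
Mode = (α−1)/β = 69.9/11.4 = 6.1316.
Mean = α/β = 70.9/11.4 = 6.2193.
Difference = 6.2193 − 6.1316 = 0.0877.
Mean > mode: the posterior has a right tail.

0.0877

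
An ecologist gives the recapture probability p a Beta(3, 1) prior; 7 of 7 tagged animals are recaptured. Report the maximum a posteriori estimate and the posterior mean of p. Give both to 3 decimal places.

MAP: 1.000. Posterior mean: 0.909.

Posterior: Beta(3+7, 1+0) = Beta(10, 1).
Since β = 1 ≤ 1 and α > 1, the Beta density is monotone increasing on [0,1]; the mode is at 1.
Mean = 10/(10+1) = 0.909.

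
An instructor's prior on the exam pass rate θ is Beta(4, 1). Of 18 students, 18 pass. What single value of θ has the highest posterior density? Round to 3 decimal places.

Posterior: Beta(4+18, 1+0) = Beta(22, 1).
Since β = 1 ≤ 1 and α > 1, the Beta density is monotone increasing on [0,1]; the mode is at 1.
Mean = 22/(22+1) = 0.957.
This is the posterior mode — the MAP estimate.

1.000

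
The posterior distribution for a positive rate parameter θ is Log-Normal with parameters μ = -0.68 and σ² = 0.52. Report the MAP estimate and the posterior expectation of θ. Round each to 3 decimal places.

MAP estimate = 0.301, posterior expectation = 0.657

Mode = exp(μ − σ²) = exp(-1.20) = 0.301.
Mean = exp(μ + σ²/2) = exp(-0.420) = 0.657.
The mean is pulled above the mode by the posterior's right skew.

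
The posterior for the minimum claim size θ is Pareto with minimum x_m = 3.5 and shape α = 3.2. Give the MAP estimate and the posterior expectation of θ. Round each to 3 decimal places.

The Pareto density is strictly decreasing on [x_m, ∞), so the mode is x_m = 3.500.
Mean = α·x_m/(α−1) = 3.2·3.5/2.2 = 5.091.
The posterior is right-skewed, so the mean exceeds the mode.

MAP estimate = 3.500, posterior expectation = 5.091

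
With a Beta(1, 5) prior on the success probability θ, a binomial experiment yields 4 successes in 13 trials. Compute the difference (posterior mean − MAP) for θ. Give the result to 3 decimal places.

Posterior: Beta(1+4, 5+9) = Beta(5, 14).
Mode = (5−1)/(5+14−2) = 4/17 = 0.235.
Mean = 5/(5+14) = 5/19 = 0.263.
Difference = 0.263 − 0.235 = 0.028.

0.028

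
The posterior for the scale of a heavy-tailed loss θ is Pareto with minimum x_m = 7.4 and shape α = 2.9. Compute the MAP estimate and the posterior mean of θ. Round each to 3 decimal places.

θ_MAP = 7.400, E[θ|data] = 11.295

The Pareto density is strictly decreasing on [x_m, ∞), so the mode is x_m = 7.400.
Mean = α·x_m/(α−1) = 2.9·7.4/1.9 = 11.295.
Right-skewed posterior ⇒ mode < mean.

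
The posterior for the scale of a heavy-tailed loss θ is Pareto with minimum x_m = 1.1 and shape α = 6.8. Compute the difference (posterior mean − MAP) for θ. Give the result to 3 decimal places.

The Pareto density is strictly decreasing on [x_m, ∞), so the mode is x_m = 1.100.
Mean = α·x_m/(α−1) = 6.8·1.1/5.8 = 1.290.
Difference = 1.290 − 1.100 = 0.190.

0.190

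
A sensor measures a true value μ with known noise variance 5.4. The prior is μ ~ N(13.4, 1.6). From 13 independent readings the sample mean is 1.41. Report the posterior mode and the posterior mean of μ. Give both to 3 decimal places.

Posterior for μ is Normal. Precision-weighted mean: (1/1.6·13.4 + 13/5.4·1.41) / (1/1.6 + 13/5.4) = 3.881.
A Normal posterior is symmetric, so mode = mean.

MAP = 3.881, posterior mean = 3.881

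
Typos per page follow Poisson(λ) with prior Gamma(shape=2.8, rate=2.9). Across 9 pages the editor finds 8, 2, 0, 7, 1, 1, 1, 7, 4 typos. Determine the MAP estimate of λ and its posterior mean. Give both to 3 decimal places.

Σ counts = 31. Posterior: Gamma(shape = 2.8+31 = 33.8, rate = 2.9+9 = 11.9).
Mode = (α−1)/β = 32.8/11.9 = 2.756.
Mean = α/β = 33.8/11.9 = 2.840.
The mean is pulled above the mode by the posterior's right skew.

MAP = 2.756; posterior mean = 2.840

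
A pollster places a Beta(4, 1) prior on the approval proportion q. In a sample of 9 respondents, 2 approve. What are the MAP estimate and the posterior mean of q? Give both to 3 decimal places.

Posterior: Beta(4+2, 1+7) = Beta(6, 8).
Mode = (6−1)/(6+8−2) = 5/12 = 0.417.
Mean = 6/(6+8) = 6/14 = 0.429.
Mean > mode: the posterior has a right tail.

MAP: 0.417. Posterior mean: 0.429.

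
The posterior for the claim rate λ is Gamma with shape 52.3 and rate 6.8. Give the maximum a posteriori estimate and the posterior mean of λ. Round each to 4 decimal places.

Mode = (α−1)/β = 51.3/6.8 = 7.5441.
Mean = α/β = 52.3/6.8 = 7.6912.

MAP = 7.5441, posterior mean = 7.6912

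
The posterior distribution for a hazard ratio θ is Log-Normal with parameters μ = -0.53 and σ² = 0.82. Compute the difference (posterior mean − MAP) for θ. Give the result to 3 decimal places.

0.628

Mode = exp(μ − σ²) = exp(-1.35) = 0.259.
Mean = exp(μ + σ²/2) = exp(-0.120) = 0.887.
Difference = 0.887 − 0.259 = 0.628.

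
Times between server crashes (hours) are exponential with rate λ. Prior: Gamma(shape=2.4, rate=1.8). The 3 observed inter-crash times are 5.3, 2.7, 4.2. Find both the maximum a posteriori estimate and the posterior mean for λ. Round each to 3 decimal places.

Σ times = 12.2. Posterior: Gamma(shape = 2.4+3 = 5.4, rate = 1.8+12.2 = 14.0).
Mode = (α−1)/β = 4.4/14.0 = 0.314.
Mean = α/β = 5.4/14.0 = 0.386.
Right-skewed posterior ⇒ mode < mean.

λ_MAP = 0.314, E[λ|data] = 0.386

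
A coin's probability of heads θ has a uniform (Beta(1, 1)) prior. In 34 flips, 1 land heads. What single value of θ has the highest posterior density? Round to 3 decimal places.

Posterior: Beta(1+1, 1+33) = Beta(2, 34).
Mode = (2−1)/(2+34−2) = 1/34 = 0.029.
With a flat prior the MAP equals the MLE, 1/34.
Mean = 2/(2+34) = 2/36 = 0.056.
This is the posterior mode — the MAP estimate.

0.029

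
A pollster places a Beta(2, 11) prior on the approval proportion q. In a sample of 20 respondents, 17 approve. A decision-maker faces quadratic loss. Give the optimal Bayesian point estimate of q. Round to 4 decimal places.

Posterior: Beta(2+17, 11+3) = Beta(19, 14).
Mode = (19−1)/(19+14−2) = 18/31 = 0.5806.
Mean = 19/(19+14) = 19/33 = 0.5758.
Quadratic loss ⇒ the optimal estimator is the posterior mean.

0.5758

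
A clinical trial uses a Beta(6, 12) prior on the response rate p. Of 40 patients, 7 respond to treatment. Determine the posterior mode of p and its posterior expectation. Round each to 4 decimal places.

Posterior: Beta(6+7, 12+33) = Beta(13, 45).
Mode = (13−1)/(13+45−2) = 12/56 = 0.2143.
Mean = 13/(13+45) = 13/58 = 0.2241.

MAP = 0.2143; posterior mean = 0.2241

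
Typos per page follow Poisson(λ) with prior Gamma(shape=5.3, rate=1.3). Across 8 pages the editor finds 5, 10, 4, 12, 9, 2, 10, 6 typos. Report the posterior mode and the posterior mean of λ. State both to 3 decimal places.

Σ counts = 58. Posterior: Gamma(shape = 5.3+58 = 63.3, rate = 1.3+8 = 9.3).
Mode = (α−1)/β = 62.3/9.3 = 6.699.
Mean = α/β = 63.3/9.3 = 6.806.
Mean > mode: the posterior has a right tail.

posterior mode = 6.699, posterior mean = 6.806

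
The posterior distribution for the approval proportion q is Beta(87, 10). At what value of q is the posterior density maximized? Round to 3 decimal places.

Mode = (87−1)/(87+10−2) = 86/95 = 0.905.
Mean = 87/(87+10) = 87/97 = 0.897.
This is the posterior mode — the MAP estimate.

0.905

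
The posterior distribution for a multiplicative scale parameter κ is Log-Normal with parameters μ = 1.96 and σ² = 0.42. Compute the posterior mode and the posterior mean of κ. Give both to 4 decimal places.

MAP: 4.6646. Posterior mean: 8.7583.

Mode = exp(μ − σ²) = exp(1.54) = 4.6646.
Mean = exp(μ + σ²/2) = exp(2.170) = 8.7583.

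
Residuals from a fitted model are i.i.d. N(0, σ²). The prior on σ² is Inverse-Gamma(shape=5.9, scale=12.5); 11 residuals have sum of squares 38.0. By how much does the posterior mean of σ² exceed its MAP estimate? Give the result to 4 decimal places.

0.4885

Posterior: Inverse-Gamma(shape = 5.9+11/2 = 11.4, scale = 12.5+38.0/2 = 31.5).
Mode = β/(α+1) = 31.5/12.4 = 2.5403.
Mean = β/(α−1) = 31.5/10.4 = 3.0288.
Difference = 3.0288 − 2.5403 = 0.4885.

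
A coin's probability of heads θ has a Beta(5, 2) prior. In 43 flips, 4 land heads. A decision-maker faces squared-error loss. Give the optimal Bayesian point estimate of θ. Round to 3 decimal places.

0.180

Posterior: Beta(5+4, 2+39) = Beta(9, 41).
Mode = (9−1)/(9+41−2) = 8/48 = 0.167.
Mean = 9/(9+41) = 9/50 = 0.180.
Squared-error loss ⇒ the optimal estimator is the posterior mean.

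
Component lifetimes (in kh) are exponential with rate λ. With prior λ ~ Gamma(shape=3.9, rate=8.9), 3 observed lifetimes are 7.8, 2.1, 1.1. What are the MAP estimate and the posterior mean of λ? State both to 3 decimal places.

MAP = 0.296; posterior mean = 0.347

Σ times = 11.0. Posterior: Gamma(shape = 3.9+3 = 6.9, rate = 8.9+11.0 = 19.9).
Mode = (α−1)/β = 5.9/19.9 = 0.296.
Mean = α/β = 6.9/19.9 = 0.347.
Right-skewed posterior ⇒ mode < mean.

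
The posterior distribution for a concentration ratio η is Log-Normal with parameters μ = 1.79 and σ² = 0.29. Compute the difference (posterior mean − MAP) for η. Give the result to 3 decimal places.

2.442

Mode = exp(μ − σ²) = exp(1.50) = 4.482.
Mean = exp(μ + σ²/2) = exp(1.935) = 6.924.
Difference = 6.924 − 4.482 = 2.442.
The posterior is right-skewed, so the mean exceeds the mode.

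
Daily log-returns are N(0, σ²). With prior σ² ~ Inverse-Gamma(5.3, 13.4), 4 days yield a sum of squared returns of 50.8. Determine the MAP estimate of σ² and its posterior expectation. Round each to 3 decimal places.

MAP: 4.675. Posterior mean: 6.159.

Posterior: Inverse-Gamma(shape = 5.3+4/2 = 7.3, scale = 13.4+50.8/2 = 38.8).
Mode = β/(α+1) = 38.8/8.3 = 4.675.
Mean = β/(α−1) = 38.8/6.3 = 6.159.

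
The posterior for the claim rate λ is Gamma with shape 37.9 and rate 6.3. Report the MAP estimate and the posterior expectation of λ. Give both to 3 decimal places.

Mode = (α−1)/β = 36.9/6.3 = 5.857.
Mean = α/β = 37.9/6.3 = 6.016.
Mean > mode: the posterior has a right tail.

λ_MAP = 5.857, E[λ|data] = 6.016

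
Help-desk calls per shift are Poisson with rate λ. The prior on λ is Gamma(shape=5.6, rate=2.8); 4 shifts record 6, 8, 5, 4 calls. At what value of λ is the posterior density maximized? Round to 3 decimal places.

4.059

Σ counts = 23. Posterior: Gamma(shape = 5.6+23 = 28.6, rate = 2.8+4 = 6.8).
Mode = (α−1)/β = 27.6/6.8 = 4.059.
Mean = α/β = 28.6/6.8 = 4.206.
This is the posterior mode — the MAP estimate.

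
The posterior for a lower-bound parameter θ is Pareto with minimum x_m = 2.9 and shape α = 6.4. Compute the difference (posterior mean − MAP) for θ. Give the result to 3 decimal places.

The Pareto density is strictly decreasing on [x_m, ∞), so the mode is x_m = 2.900.
Mean = α·x_m/(α−1) = 6.4·2.9/5.4 = 3.437.
Difference = 3.437 − 2.900 = 0.537.
Right-skewed posterior ⇒ mode < mean.

0.537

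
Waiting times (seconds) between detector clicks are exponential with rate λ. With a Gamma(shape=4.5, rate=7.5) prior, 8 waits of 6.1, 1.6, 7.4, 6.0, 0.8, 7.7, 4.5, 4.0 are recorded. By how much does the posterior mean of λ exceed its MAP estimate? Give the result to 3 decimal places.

0.022

Σ times = 38.1. Posterior: Gamma(shape = 4.5+8 = 12.5, rate = 7.5+38.1 = 45.6).
Mode = (α−1)/β = 11.5/45.6 = 0.252.
Mean = α/β = 12.5/45.6 = 0.274.
Difference = 0.274 − 0.252 = 0.022.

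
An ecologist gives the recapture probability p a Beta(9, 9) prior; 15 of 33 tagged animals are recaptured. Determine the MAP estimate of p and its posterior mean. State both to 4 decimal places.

Posterior: Beta(9+15, 9+18) = Beta(24, 27).
Mode = (24−1)/(24+27−2) = 23/49 = 0.4694.
Mean = 24/(24+27) = 24/51 = 0.4706.
Right-skewed posterior ⇒ mode < mean.

MAP estimate = 0.4694, posterior mean = 0.4706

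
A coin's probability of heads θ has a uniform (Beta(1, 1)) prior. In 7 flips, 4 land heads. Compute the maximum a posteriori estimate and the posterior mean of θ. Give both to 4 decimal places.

MAP = 0.5714; posterior mean = 0.5556

Posterior: Beta(1+4, 1+3) = Beta(5, 4).
Mode = (5−1)/(5+4−2) = 4/7 = 0.5714.
With a flat prior the MAP equals the MLE, 4/7.
Mean = 5/(5+4) = 5/9 = 0.5556.
The posterior is left-skewed, so the mode exceeds the mean.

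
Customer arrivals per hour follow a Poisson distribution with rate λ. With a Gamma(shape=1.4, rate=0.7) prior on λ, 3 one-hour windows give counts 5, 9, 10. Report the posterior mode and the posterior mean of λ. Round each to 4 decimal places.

Σ counts = 24. Posterior: Gamma(shape = 1.4+24 = 25.4, rate = 0.7+3 = 3.7).
Mode = (α−1)/β = 24.4/3.7 = 6.5946.
Mean = α/β = 25.4/3.7 = 6.8649.

MAP = 6.5946; posterior mean = 6.8649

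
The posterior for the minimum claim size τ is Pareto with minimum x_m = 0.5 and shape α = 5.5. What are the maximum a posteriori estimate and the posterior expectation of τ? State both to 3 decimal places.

MAP = 0.500; posterior mean = 0.611

The Pareto density is strictly decreasing on [x_m, ∞), so the mode is x_m = 0.500.
Mean = α·x_m/(α−1) = 5.5·0.5/4.5 = 0.611.
The posterior is right-skewed, so the mean exceeds the mode.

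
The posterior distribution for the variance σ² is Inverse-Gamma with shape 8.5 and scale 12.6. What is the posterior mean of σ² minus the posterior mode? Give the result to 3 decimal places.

0.354

Mode = β/(α+1) = 12.6/9.5 = 1.326.
Mean = β/(α−1) = 12.6/7.5 = 1.680.
Difference = 1.680 − 1.326 = 0.354.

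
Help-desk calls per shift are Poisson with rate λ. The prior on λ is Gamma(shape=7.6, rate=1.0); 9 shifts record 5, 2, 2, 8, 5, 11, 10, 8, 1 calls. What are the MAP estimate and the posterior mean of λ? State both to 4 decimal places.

λ_MAP = 5.8600, E[λ|data] = 5.9600

Σ counts = 52. Posterior: Gamma(shape = 7.6+52 = 59.6, rate = 1.0+9 = 10.0).
Mode = (α−1)/β = 58.6/10.0 = 5.8600.
Mean = α/β = 59.6/10.0 = 5.9600.
Right-skewed posterior ⇒ mode < mean.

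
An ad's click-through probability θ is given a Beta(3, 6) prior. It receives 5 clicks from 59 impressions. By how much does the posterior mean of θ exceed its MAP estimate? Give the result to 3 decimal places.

0.012

Posterior: Beta(3+5, 6+54) = Beta(8, 60).
Mode = (8−1)/(8+60−2) = 7/66 = 0.106.
Mean = 8/(8+60) = 8/68 = 0.118.
Difference = 0.118 − 0.106 = 0.012.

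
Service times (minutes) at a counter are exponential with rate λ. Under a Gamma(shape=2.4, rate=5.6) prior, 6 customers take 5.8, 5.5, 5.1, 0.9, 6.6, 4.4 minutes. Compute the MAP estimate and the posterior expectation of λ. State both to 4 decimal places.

Σ times = 28.3. Posterior: Gamma(shape = 2.4+6 = 8.4, rate = 5.6+28.3 = 33.9).
Mode = (α−1)/β = 7.4/33.9 = 0.2183.
Mean = α/β = 8.4/33.9 = 0.2478.
Right-skewed posterior ⇒ mode < mean.

λ_MAP = 0.2183, E[λ|data] = 0.2478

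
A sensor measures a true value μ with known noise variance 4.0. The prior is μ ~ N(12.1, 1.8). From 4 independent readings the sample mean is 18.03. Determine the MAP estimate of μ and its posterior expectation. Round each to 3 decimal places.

Posterior for μ is Normal. Precision-weighted mean: (1/1.8·12.1 + 4/4.0·18.03) / (1/1.8 + 4/4.0) = 15.912.
A Normal posterior is symmetric, so mode = mean.

MAP = 15.912; posterior mean = 15.912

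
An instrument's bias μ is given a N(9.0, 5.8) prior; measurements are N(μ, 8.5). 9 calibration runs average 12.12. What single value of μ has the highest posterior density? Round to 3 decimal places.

11.683

Posterior for μ is Normal. Precision-weighted mean: (1/5.8·9.0 + 9/8.5·12.12) / (1/5.8 + 9/8.5) = 11.683.
A Normal posterior is symmetric, so mode = mean.
This is the posterior mode — the MAP estimate.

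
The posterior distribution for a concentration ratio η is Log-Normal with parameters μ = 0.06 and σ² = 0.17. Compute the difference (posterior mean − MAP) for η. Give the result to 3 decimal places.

0.260

Mode = exp(μ − σ²) = exp(-0.11) = 0.896.
Mean = exp(μ + σ²/2) = exp(0.145) = 1.156.
Difference = 1.156 − 0.896 = 0.260.
The mean is pulled above the mode by the posterior's right skew.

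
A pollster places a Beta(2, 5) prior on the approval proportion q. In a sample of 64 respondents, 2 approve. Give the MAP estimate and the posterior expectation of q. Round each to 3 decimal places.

Posterior: Beta(2+2, 5+62) = Beta(4, 67).
Mode = (4−1)/(4+67−2) = 3/69 = 0.043.
Mean = 4/(4+67) = 4/71 = 0.056.
Mean > mode: the posterior has a right tail.

MAP = 0.043, posterior mean = 0.056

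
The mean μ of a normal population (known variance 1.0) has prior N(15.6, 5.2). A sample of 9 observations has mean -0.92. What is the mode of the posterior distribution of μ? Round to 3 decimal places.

Posterior for μ is Normal. Precision-weighted mean: (1/5.2·15.6 + 9/1.0·-0.92) / (1/5.2 + 9/1.0) = -0.574.
A Normal posterior is symmetric, so mode = mean.
This is the posterior mode — the MAP estimate.

-0.574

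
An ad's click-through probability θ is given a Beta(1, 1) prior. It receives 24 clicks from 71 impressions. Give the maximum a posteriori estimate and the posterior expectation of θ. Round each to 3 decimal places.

MAP = 0.338, posterior mean = 0.342

Posterior: Beta(1+24, 1+47) = Beta(25, 48).
Mode = (25−1)/(25+48−2) = 24/71 = 0.338.
With a flat prior the MAP equals the MLE, 24/71.
Mean = 25/(25+48) = 25/73 = 0.342.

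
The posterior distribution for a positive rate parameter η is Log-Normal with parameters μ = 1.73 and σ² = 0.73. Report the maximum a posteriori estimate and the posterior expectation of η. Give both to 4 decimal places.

MAP = 2.7183, posterior mean = 8.1254

Mode = exp(μ − σ²) = exp(1.00) = 2.7183.
Mean = exp(μ + σ²/2) = exp(2.095) = 8.1254.
The posterior is right-skewed, so the mean exceeds the mode.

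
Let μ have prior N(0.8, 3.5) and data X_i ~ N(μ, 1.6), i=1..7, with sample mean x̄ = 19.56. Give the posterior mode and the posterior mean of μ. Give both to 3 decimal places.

μ_MAP = 18.410, E[μ|data] = 18.410

Posterior for μ is Normal. Precision-weighted mean: (1/3.5·0.8 + 7/1.6·19.56) / (1/3.5 + 7/1.6) = 18.410.
A Normal posterior is symmetric, so mode = mean.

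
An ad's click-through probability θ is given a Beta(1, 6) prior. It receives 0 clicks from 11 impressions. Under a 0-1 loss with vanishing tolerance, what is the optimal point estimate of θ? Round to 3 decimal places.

0.000

Posterior: Beta(1+0, 6+11) = Beta(1, 17).
Since α = 1 ≤ 1 and β > 1, the Beta density is monotone decreasing on [0,1]; the mode is at 0.
Mean = 1/(1+17) = 0.056.
This is the posterior mode — the MAP estimate.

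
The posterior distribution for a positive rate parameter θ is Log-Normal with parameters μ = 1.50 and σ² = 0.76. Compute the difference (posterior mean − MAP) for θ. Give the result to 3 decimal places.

4.458

Mode = exp(μ − σ²) = exp(0.74) = 2.096.
Mean = exp(μ + σ²/2) = exp(1.880) = 6.554.
Difference = 6.554 − 2.096 = 4.458.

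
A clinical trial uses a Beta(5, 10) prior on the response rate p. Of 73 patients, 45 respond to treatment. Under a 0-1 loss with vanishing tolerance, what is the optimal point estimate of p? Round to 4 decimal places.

0.5698

Posterior: Beta(5+45, 10+28) = Beta(50, 38).
Mode = (50−1)/(50+38−2) = 49/86 = 0.5698.
Mean = 50/(50+38) = 50/88 = 0.5682.
This is the posterior mode — the MAP estimate.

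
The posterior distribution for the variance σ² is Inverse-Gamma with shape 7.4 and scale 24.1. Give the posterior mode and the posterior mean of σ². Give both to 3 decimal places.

posterior mode = 2.869, posterior mean = 3.766

Mode = β/(α+1) = 24.1/8.4 = 2.869.
Mean = β/(α−1) = 24.1/6.4 = 3.766.
Mean > mode: the posterior has a right tail.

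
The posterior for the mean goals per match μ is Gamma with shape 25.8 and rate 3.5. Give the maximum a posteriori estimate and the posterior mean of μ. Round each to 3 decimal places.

Mode = (α−1)/β = 24.8/3.5 = 7.086.
Mean = α/β = 25.8/3.5 = 7.371.

maximum a posteriori estimate = 7.086, posterior mean = 7.371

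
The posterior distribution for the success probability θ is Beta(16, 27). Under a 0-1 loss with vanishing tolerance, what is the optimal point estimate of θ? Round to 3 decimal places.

Mode = (16−1)/(16+27−2) = 15/41 = 0.366.
Mean = 16/(16+27) = 16/43 = 0.372.
This is the posterior mode — the MAP estimate.

0.366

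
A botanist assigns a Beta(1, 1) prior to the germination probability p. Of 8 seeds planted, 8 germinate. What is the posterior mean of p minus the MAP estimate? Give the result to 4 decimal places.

-0.1000

Posterior: Beta(1+8, 1+0) = Beta(9, 1).
Since β = 1 ≤ 1 and α > 1, the Beta density is monotone increasing on [0,1]; the mode is at 1.
Mean = 9/(9+1) = 0.9000.
Difference = 0.9000 − 1.0000 = -0.1000.
Left-skewed posterior ⇒ mean < mode.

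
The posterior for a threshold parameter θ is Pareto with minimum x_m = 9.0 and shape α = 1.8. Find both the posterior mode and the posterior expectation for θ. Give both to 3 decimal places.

The Pareto density is strictly decreasing on [x_m, ∞), so the mode is x_m = 9.000.
Mean = α·x_m/(α−1) = 1.8·9.0/0.8 = 20.250.

MAP = 9.000, posterior mean = 20.250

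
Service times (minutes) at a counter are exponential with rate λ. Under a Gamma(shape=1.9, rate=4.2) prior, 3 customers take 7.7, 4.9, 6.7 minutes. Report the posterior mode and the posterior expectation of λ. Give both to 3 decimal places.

Σ times = 19.3. Posterior: Gamma(shape = 1.9+3 = 4.9, rate = 4.2+19.3 = 23.5).
Mode = (α−1)/β = 3.9/23.5 = 0.166.
Mean = α/β = 4.9/23.5 = 0.209.

posterior mode = 0.166, posterior expectation = 0.209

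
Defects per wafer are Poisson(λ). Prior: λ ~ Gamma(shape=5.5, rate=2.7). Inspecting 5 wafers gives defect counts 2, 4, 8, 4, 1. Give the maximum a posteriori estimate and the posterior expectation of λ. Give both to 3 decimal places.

Σ counts = 19. Posterior: Gamma(shape = 5.5+19 = 24.5, rate = 2.7+5 = 7.7).
Mode = (α−1)/β = 23.5/7.7 = 3.052.
Mean = α/β = 24.5/7.7 = 3.182.
The mean is pulled above the mode by the posterior's right skew.

MAP = 3.052, posterior mean = 3.182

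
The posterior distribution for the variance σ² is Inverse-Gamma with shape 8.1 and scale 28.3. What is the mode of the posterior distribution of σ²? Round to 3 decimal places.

Mode = β/(α+1) = 28.3/9.1 = 3.110.
Mean = β/(α−1) = 28.3/7.1 = 3.986.
This is the posterior mode — the MAP estimate.

3.110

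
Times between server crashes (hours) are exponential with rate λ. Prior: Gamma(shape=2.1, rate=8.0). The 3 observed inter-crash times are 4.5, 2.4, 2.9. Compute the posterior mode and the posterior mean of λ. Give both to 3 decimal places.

Σ times = 9.8. Posterior: Gamma(shape = 2.1+3 = 5.1, rate = 8.0+9.8 = 17.8).
Mode = (α−1)/β = 4.1/17.8 = 0.230.
Mean = α/β = 5.1/17.8 = 0.287.

MAP: 0.230. Posterior mean: 0.287.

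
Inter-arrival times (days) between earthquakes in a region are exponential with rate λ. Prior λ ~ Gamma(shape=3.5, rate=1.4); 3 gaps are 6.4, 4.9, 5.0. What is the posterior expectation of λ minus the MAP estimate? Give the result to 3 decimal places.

Σ times = 16.3. Posterior: Gamma(shape = 3.5+3 = 6.5, rate = 1.4+16.3 = 17.7).
Mode = (α−1)/β = 5.5/17.7 = 0.311.
Mean = α/β = 6.5/17.7 = 0.367.
Difference = 0.367 − 0.311 = 0.056.

0.056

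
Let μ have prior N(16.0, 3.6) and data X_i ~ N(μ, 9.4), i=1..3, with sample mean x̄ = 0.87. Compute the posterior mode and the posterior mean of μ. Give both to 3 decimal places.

MAP = 7.911; posterior mean = 7.911

Posterior for μ is Normal. Precision-weighted mean: (1/3.6·16.0 + 3/9.4·0.87) / (1/3.6 + 3/9.4) = 7.911.
A Normal posterior is symmetric, so mode = mean.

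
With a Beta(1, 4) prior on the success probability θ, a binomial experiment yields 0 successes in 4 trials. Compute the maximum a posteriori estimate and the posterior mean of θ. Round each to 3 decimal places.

MAP = 0.000, posterior mean = 0.111

Posterior: Beta(1+0, 4+4) = Beta(1, 8).
Since α = 1 ≤ 1 and β > 1, the Beta density is monotone decreasing on [0,1]; the mode is at 0.
Mean = 1/(1+8) = 0.111.
Mean > mode: the posterior has a right tail.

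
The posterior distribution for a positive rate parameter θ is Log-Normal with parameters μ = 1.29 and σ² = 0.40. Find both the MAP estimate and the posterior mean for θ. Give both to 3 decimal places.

Mode = exp(μ − σ²) = exp(0.89) = 2.435.
Mean = exp(μ + σ²/2) = exp(1.490) = 4.437.
Mean > mode: the posterior has a right tail.

MAP = 2.435; posterior mean = 4.437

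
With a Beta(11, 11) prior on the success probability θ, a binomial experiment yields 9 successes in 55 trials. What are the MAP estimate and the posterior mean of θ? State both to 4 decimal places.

Posterior: Beta(11+9, 11+46) = Beta(20, 57).
Mode = (20−1)/(20+57−2) = 19/75 = 0.2533.
Mean = 20/(20+57) = 20/77 = 0.2597.
The posterior is right-skewed, so the mean exceeds the mode.

MAP = 0.2533; posterior mean = 0.2597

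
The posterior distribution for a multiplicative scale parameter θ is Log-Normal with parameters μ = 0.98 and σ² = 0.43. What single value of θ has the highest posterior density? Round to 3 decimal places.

1.733

Mode = exp(μ − σ²) = exp(0.55) = 1.733.
Mean = exp(μ + σ²/2) = exp(1.195) = 3.304.
This is the posterior mode — the MAP estimate.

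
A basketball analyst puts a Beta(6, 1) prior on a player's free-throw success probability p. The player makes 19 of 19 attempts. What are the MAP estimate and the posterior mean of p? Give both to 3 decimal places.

p_MAP = 1.000, E[p|data] = 0.962

Posterior: Beta(6+19, 1+0) = Beta(25, 1).
Since β = 1 ≤ 1 and α > 1, the Beta density is monotone increasing on [0,1]; the mode is at 1.
Mean = 25/(25+1) = 0.962.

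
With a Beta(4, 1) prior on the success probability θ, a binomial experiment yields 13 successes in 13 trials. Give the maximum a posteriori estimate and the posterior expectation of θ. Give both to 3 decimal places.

Posterior: Beta(4+13, 1+0) = Beta(17, 1).
Since β = 1 ≤ 1 and α > 1, the Beta density is monotone increasing on [0,1]; the mode is at 1.
Mean = 17/(17+1) = 0.944.

θ_MAP = 1.000, E[θ|data] = 0.944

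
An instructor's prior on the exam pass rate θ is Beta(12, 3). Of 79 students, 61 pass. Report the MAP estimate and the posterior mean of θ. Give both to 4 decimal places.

Posterior: Beta(12+61, 3+18) = Beta(73, 21).
Mode = (73−1)/(73+21−2) = 72/92 = 0.7826.
Mean = 73/(73+21) = 73/94 = 0.7766.

θ_MAP = 0.7826, E[θ|data] = 0.7766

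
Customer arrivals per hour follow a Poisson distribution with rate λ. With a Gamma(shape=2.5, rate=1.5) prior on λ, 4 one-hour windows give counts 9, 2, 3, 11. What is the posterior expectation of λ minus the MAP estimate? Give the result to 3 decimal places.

0.182

Σ counts = 25. Posterior: Gamma(shape = 2.5+25 = 27.5, rate = 1.5+4 = 5.5).
Mode = (α−1)/β = 26.5/5.5 = 4.818.
Mean = α/β = 27.5/5.5 = 5.000.
Difference = 5.000 − 4.818 = 0.182.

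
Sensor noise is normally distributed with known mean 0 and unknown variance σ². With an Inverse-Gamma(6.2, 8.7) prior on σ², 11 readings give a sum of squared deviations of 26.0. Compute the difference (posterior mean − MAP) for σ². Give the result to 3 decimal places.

0.319

Posterior: Inverse-Gamma(shape = 6.2+11/2 = 11.7, scale = 8.7+26.0/2 = 21.7).
Mode = β/(α+1) = 21.7/12.7 = 1.709.
Mean = β/(α−1) = 21.7/10.7 = 2.028.
Difference = 2.028 − 1.709 = 0.319.
Right-skewed posterior ⇒ mode < mean.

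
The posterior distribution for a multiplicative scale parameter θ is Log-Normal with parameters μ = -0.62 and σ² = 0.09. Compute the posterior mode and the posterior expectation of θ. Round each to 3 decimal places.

MAP: 0.492. Posterior mean: 0.563.

Mode = exp(μ − σ²) = exp(-0.71) = 0.492.
Mean = exp(μ + σ²/2) = exp(-0.575) = 0.563.
The mean is pulled above the mode by the posterior's right skew.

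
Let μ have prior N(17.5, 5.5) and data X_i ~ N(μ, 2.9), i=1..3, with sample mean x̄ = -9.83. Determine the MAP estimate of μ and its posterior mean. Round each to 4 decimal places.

Posterior for μ is Normal. Precision-weighted mean: (1/5.5·17.5 + 3/2.9·-9.83) / (1/5.5 + 3/2.9) = -5.7446.
A Normal posterior is symmetric, so mode = mean.

MAP = -5.7446; posterior mean = -5.7446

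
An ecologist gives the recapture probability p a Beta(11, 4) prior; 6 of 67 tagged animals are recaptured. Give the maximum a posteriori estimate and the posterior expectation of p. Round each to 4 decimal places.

MAP = 0.2000; posterior mean = 0.2073

Posterior: Beta(11+6, 4+61) = Beta(17, 65).
Mode = (17−1)/(17+65−2) = 16/80 = 0.2000.
Mean = 17/(17+65) = 17/82 = 0.2073.
Mean > mode: the posterior has a right tail.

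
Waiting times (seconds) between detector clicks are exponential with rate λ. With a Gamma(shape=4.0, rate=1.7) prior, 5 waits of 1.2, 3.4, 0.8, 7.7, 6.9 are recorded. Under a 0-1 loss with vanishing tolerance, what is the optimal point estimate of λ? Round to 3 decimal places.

0.369

Σ times = 20.0. Posterior: Gamma(shape = 4.0+5 = 9.0, rate = 1.7+20.0 = 21.7).
Mode = (α−1)/β = 8.0/21.7 = 0.369.
Mean = α/β = 9.0/21.7 = 0.415.
This is the posterior mode — the MAP estimate.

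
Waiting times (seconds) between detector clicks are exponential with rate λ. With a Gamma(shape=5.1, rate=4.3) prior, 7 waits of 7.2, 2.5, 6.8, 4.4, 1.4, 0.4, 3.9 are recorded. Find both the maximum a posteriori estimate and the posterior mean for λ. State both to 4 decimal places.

Σ times = 26.6. Posterior: Gamma(shape = 5.1+7 = 12.1, rate = 4.3+26.6 = 30.9).
Mode = (α−1)/β = 11.1/30.9 = 0.3592.
Mean = α/β = 12.1/30.9 = 0.3916.
Mean > mode: the posterior has a right tail.

MAP = 0.3592, posterior mean = 0.3916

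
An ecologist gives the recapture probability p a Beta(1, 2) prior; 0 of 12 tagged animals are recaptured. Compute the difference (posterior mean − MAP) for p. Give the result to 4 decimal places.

Posterior: Beta(1+0, 2+12) = Beta(1, 14).
Since α = 1 ≤ 1 and β > 1, the Beta density is monotone decreasing on [0,1]; the mode is at 0.
Mean = 1/(1+14) = 0.0667.
Difference = 0.0667 − 0.0000 = 0.0667.

0.0667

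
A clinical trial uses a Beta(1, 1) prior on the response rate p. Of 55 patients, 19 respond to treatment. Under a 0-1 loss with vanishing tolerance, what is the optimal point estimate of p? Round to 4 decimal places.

Posterior: Beta(1+19, 1+36) = Beta(20, 37).
Mode = (20−1)/(20+37−2) = 19/55 = 0.3455.
Mean = 20/(20+37) = 20/57 = 0.3509.
This is the posterior mode — the MAP estimate.

0.3455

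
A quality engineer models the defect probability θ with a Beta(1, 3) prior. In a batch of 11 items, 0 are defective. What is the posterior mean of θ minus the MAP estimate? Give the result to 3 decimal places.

Posterior: Beta(1+0, 3+11) = Beta(1, 14).
Since α = 1 ≤ 1 and β > 1, the Beta density is monotone decreasing on [0,1]; the mode is at 0.
Mean = 1/(1+14) = 0.067.
Difference = 0.067 − 0.000 = 0.067.
The posterior is right-skewed, so the mean exceeds the mode.

0.067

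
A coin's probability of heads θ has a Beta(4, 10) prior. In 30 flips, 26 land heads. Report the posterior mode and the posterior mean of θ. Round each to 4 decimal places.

Posterior: Beta(4+26, 10+4) = Beta(30, 14).
Mode = (30−1)/(30+14−2) = 29/42 = 0.6905.
Mean = 30/(30+14) = 30/44 = 0.6818.

MAP = 0.6905; posterior mean = 0.6818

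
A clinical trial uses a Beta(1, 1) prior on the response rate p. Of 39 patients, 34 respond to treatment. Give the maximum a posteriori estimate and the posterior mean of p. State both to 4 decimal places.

maximum a posteriori estimate = 0.8718, posterior mean = 0.8537

Posterior: Beta(1+34, 1+5) = Beta(35, 6).
Mode = (35−1)/(35+6−2) = 34/39 = 0.8718.
Mean = 35/(35+6) = 35/41 = 0.8537.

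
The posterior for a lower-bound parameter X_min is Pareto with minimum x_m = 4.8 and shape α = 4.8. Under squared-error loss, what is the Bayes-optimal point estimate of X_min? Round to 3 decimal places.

The Pareto density is strictly decreasing on [x_m, ∞), so the mode is x_m = 4.800.
Mean = α·x_m/(α−1) = 4.8·4.8/3.8 = 6.063.
Squared-error loss ⇒ the optimal estimator is the posterior mean.

6.063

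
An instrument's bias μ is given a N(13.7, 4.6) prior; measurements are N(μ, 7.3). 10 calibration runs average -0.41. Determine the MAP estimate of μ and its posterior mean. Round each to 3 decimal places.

Posterior for μ is Normal. Precision-weighted mean: (1/4.6·13.7 + 10/7.3·-0.41) / (1/4.6 + 10/7.3) = 1.523.
A Normal posterior is symmetric, so mode = mean.

MAP = 1.523; posterior mean = 1.523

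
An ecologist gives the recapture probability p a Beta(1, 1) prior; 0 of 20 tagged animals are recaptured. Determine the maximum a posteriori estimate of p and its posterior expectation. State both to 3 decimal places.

Posterior: Beta(1+0, 1+20) = Beta(1, 21).
Since α = 1 ≤ 1 and β > 1, the Beta density is monotone decreasing on [0,1]; the mode is at 0.
Mean = 1/(1+21) = 0.045.

MAP = 0.000, posterior mean = 0.045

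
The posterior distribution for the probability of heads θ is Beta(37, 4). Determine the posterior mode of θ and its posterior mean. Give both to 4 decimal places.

Mode = (37−1)/(37+4−2) = 36/39 = 0.9231.
Mean = 37/(37+4) = 37/41 = 0.9024.

MAP: 0.9231. Posterior mean: 0.9024.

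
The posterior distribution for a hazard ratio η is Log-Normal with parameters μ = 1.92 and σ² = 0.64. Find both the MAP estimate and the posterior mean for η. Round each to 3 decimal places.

MAP = 3.597; posterior mean = 9.393

Mode = exp(μ − σ²) = exp(1.28) = 3.597.
Mean = exp(μ + σ²/2) = exp(2.240) = 9.393.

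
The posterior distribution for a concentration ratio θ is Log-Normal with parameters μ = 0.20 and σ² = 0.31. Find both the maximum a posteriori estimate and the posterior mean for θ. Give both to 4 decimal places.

Mode = exp(μ − σ²) = exp(-0.11) = 0.8958.
Mean = exp(μ + σ²/2) = exp(0.355) = 1.4262.

MAP = 0.8958, posterior mean = 1.4262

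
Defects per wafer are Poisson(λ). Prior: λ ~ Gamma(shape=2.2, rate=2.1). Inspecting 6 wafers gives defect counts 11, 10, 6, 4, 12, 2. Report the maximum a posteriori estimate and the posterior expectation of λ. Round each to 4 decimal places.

Σ counts = 45. Posterior: Gamma(shape = 2.2+45 = 47.2, rate = 2.1+6 = 8.1).
Mode = (α−1)/β = 46.2/8.1 = 5.7037.
Mean = α/β = 47.2/8.1 = 5.8272.
The mean is pulled above the mode by the posterior's right skew.

MAP: 5.7037. Posterior mean: 5.8272.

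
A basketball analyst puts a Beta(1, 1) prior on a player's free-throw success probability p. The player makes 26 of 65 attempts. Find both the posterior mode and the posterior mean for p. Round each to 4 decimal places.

MAP = 0.4000; posterior mean = 0.4030

Posterior: Beta(1+26, 1+39) = Beta(27, 40).
Mode = (27−1)/(27+40−2) = 26/65 = 0.4000.
Mean = 27/(27+40) = 27/67 = 0.4030.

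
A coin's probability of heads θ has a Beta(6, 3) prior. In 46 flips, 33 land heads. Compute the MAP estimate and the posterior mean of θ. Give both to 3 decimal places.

Posterior: Beta(6+33, 3+13) = Beta(39, 16).
Mode = (39−1)/(39+16−2) = 38/53 = 0.717.
Mean = 39/(39+16) = 39/55 = 0.709.
Mode > mean: the posterior has a left tail.

MAP: 0.717. Posterior mean: 0.709.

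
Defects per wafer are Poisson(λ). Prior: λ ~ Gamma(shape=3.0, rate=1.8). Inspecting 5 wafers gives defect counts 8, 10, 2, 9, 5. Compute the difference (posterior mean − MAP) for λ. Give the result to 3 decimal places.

Σ counts = 34. Posterior: Gamma(shape = 3.0+34 = 37.0, rate = 1.8+5 = 6.8).
Mode = (α−1)/β = 36.0/6.8 = 5.294.
Mean = α/β = 37.0/6.8 = 5.441.
Difference = 5.441 − 5.294 = 0.147.
Mean > mode: the posterior has a right tail.

0.147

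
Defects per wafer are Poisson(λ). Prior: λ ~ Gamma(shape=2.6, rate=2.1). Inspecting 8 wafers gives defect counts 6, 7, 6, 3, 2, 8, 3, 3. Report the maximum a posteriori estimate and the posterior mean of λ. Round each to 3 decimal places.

maximum a posteriori estimate = 3.921, posterior mean = 4.020

Σ counts = 38. Posterior: Gamma(shape = 2.6+38 = 40.6, rate = 2.1+8 = 10.1).
Mode = (α−1)/β = 39.6/10.1 = 3.921.
Mean = α/β = 40.6/10.1 = 4.020.
Mean > mode: the posterior has a right tail.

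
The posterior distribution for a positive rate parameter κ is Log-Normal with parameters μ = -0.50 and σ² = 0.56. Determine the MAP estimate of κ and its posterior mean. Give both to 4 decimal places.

MAP = 0.3465, posterior mean = 0.8025

Mode = exp(μ − σ²) = exp(-1.06) = 0.3465.
Mean = exp(μ + σ²/2) = exp(-0.220) = 0.8025.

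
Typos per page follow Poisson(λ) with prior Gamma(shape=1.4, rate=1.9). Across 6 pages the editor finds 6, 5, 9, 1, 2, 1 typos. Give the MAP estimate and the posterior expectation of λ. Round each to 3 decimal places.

Σ counts = 24. Posterior: Gamma(shape = 1.4+24 = 25.4, rate = 1.9+6 = 7.9).
Mode = (α−1)/β = 24.4/7.9 = 3.089.
Mean = α/β = 25.4/7.9 = 3.215.
Right-skewed posterior ⇒ mode < mean.

MAP = 3.089, posterior mean = 3.215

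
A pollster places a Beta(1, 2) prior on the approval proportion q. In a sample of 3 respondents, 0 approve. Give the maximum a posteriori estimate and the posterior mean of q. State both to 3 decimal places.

Posterior: Beta(1+0, 2+3) = Beta(1, 5).
Since α = 1 ≤ 1 and β > 1, the Beta density is monotone decreasing on [0,1]; the mode is at 0.
Mean = 1/(1+5) = 0.167.

MAP = 0.000; posterior mean = 0.167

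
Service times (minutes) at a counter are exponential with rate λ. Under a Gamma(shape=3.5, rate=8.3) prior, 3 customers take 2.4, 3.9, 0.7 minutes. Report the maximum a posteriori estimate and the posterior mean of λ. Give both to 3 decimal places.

Σ times = 7.0. Posterior: Gamma(shape = 3.5+3 = 6.5, rate = 8.3+7.0 = 15.3).
Mode = (α−1)/β = 5.5/15.3 = 0.359.
Mean = α/β = 6.5/15.3 = 0.425.
The mean is pulled above the mode by the posterior's right skew.

MAP: 0.359. Posterior mean: 0.425.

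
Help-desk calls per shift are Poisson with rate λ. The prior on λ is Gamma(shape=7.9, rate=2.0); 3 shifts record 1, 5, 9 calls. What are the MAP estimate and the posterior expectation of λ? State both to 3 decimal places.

Σ counts = 15. Posterior: Gamma(shape = 7.9+15 = 22.9, rate = 2.0+3 = 5.0).
Mode = (α−1)/β = 21.9/5.0 = 4.380.
Mean = α/β = 22.9/5.0 = 4.580.

MAP = 4.380; posterior mean = 4.580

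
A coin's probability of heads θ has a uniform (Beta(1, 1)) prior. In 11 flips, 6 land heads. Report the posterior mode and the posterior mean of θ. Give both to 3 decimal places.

θ_MAP = 0.545, E[θ|data] = 0.538

Posterior: Beta(1+6, 1+5) = Beta(7, 6).
Mode = (7−1)/(7+6−2) = 6/11 = 0.545.
With a flat prior the MAP equals the MLE, 6/11.
Mean = 7/(7+6) = 7/13 = 0.538.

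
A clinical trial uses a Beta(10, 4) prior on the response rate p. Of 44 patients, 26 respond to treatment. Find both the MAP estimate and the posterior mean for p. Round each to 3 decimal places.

Posterior: Beta(10+26, 4+18) = Beta(36, 22).
Mode = (36−1)/(36+22−2) = 35/56 = 0.625.
Mean = 36/(36+22) = 36/58 = 0.621.

MAP = 0.625, posterior mean = 0.621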